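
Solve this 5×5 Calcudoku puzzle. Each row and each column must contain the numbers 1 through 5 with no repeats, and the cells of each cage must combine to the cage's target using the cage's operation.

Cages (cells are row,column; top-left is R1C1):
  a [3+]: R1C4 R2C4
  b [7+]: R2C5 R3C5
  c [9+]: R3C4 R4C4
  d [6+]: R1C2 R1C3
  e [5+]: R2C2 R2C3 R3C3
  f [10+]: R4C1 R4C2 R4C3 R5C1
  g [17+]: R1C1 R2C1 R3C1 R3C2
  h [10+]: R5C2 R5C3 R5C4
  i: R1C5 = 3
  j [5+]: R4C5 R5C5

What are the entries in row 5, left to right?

1 2 5 3 4

I is a freebie, so R1C5 = 3.
Cage g has sum 17, which forces R3C2 = 5.
5 is placed in row 3, which forces R3C4 = 4.
Row 3 already has 4; hence R3C5 = 2.
Column 4 already has 4, leaving R4C4 = 5.
Cage e has sum 5, which forces R2C2 = 1.
Cage e needs sum 5, leaving R2C3 = 3.
1 is placed in row 2, so R2C4 = 2.
Cage b's pair has sum 7, leaving R2C5 = 5.
Row 3 already has 4, which forces R3C1 = 3.
2 is placed in row 3; hence R3C3 = 1.
Cage h needs sum 10, so R5C3 = 5.
Cage g has sum 17, which forces R1C1 = 5.
Column 4 already has 2, leaving R1C4 = 1.
Row 2 already has 5, leaving R2C1 = 4.
The 4 cells of cage f must have sum 10; hence R4C2 = 3.
Column 4 already has 1; hence R5C4 = 3.
Cage f needs sum 10; hence R4C3 = 4.
Row 4 now contains 4, which forces R4C5 = 1.
The 3 cells of cage h must have sum 10; hence R5C2 = 2.
Column 5 already has 1, so R5C5 = 4.
2 is placed in column 2, so R1C2 = 4.
Column 3 already has 4; hence R1C3 = 2.
Row 4 now contains 1, which forces R4C1 = 2.
Row 5 now contains 2, so R5C1 = 1.
Filled in: 5 4 2 1 3 / 4 1 3 2 5 / 3 5 1 4 2 / 2 3 4 5 1 / 1 2 5 3 4.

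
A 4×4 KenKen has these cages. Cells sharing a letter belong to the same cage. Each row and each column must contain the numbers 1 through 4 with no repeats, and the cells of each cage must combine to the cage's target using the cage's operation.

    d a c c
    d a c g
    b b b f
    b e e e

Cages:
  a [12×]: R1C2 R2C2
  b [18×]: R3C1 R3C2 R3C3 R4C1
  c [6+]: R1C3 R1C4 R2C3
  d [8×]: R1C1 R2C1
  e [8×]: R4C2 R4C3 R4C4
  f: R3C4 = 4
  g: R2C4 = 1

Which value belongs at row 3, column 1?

1

Cage g is a single given cell; hence R2C4 = 1.
F is a freebie; hence R3C4 = 4.
The 4 cells of cage b must have product 18, leaving R4C1 = 3.
Column 4 already has 4, so R4C4 = 2.
The 3 cells of cage c must have sum 6, leaving R1C3 = 1.
Column 4 already has 2, leaving R1C4 = 3.
Cage c has sum 6; hence R2C3 = 2.
2 is placed in column 3, leaving R3C3 = 3.
Column 3 now contains 1, leaving R4C3 = 4.
Cage d needs two cells with product 8, so R1C1 = 2.
Row 1 already has 3, which forces R1C2 = 4.
2 is placed in row 2, which forces R2C1 = 4.
Cage a needs two cells with product 12, which forces R2C2 = 3.
2 is placed in column 1, which forces R3C1 = 1.
Row 3 already has 1, so R3C2 = 2.
Row 4 now contains 4, which forces R4C2 = 1.
Completed grid: 2 4 1 3 / 4 3 2 1 / 1 2 3 4 / 3 1 4 2.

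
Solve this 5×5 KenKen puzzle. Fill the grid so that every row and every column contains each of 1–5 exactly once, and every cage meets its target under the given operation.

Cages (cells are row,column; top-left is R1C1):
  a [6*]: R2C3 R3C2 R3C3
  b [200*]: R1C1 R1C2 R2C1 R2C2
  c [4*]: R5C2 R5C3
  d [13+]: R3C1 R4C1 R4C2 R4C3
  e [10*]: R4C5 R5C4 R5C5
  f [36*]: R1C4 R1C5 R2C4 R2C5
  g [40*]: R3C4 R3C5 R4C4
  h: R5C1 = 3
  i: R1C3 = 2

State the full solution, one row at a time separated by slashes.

Cage i is a single given cell, so R1C3 = 2.
Cage h is a single given cell, leaving R5C1 = 3.
The 3 cells of cage a must have product 6; hence R3C2 = 2.
Cage b needs product 200; hence R1C1 = 5.
The 4 cells of cage b must have product 200, so R1C2 = 4.
The 4 cells of cage b must have product 200, so R2C1 = 2.
2 is placed in column 2, which forces R2C2 = 5.
Cage g needs product 40, leaving R4C4 = 2.
4 is placed in column 2, which forces R5C2 = 1.
Row 5 now contains 1; hence R5C3 = 4.
Row 5 now contains 1, leaving R5C4 = 5.
5 is placed in row 5, which forces R5C5 = 2.
Column 4 now contains 5, which forces R3C4 = 4.
Cage g needs product 40; hence R3C5 = 5.
1 is placed in column 2, leaving R4C2 = 3.
Cage d has sum 13, leaving R4C3 = 5.
The 3 cells of cage e must have product 10, leaving R4C5 = 1.
Cage f has product 36, which forces R1C4 = 1.
Column 5 now contains 1, so R1C5 = 3.
4 is placed in column 4, leaving R2C4 = 3.
Cage f has product 36, which forces R2C5 = 4.
Row 3 already has 4; hence R3C1 = 1.
Row 3 already has 1, leaving R3C3 = 3.
Row 4 already has 1, so R4C1 = 4.
Row 2 now contains 3; hence R2C3 = 1.

5 4 2 1 3 / 2 5 1 3 4 / 1 2 3 4 5 / 4 3 5 2 1 / 3 1 4 5 2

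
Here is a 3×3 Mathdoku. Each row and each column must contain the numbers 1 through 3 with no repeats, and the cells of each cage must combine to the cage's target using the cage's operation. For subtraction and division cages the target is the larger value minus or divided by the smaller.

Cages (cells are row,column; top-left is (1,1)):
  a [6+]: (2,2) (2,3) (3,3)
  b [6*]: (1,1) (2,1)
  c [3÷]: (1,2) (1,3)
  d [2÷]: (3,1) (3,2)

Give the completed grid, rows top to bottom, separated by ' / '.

2 3 1 / 3 1 2 / 1 2 3

In row 1, 2 can only go at (1,1), so (1,1) = 2.
Column 1 already has 2, so (2,1) = 3.
Column 1 already has 2, leaving (3,1) = 1.
Cage d needs two cells with quotient 2, which forces (3,2) = 2.
2 is placed in row 3; hence (3,3) = 3.
Cage c needs two cells with quotient 3, so (1,2) = 3.
Column 3 now contains 3, which forces (1,3) = 1.
Column 2 now contains 2, leaving (2,2) = 1.
Cage a has sum 6, so (2,3) = 2.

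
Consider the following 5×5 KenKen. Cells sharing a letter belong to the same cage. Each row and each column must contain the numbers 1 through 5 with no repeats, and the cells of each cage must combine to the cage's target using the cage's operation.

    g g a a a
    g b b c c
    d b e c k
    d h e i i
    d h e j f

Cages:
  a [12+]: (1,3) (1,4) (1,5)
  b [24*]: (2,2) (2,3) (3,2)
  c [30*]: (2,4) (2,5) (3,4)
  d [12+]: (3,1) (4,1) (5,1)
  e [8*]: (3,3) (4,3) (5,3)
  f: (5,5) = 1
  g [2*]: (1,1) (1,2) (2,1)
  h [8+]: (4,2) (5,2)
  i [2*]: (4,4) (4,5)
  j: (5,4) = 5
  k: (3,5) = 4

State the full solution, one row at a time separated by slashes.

The 3 cells of cage g must have product 2; hence (1,1) = 2.
The 3 cells of cage g must have product 2, leaving (1,2) = 1.
The 3 cells of cage g must have product 2; hence (2,1) = 1.
Cage k is given; hence (3,5) = 4.
J is a freebie, leaving (5,4) = 5.
F is a freebie; hence (5,5) = 1.
Cage c has product 30, leaving (2,5) = 5.
The two cells of cage h must have sum 8, so (4,2) = 5.
Cage i needs two cells with product 2; hence (4,4) = 1.
Column 5 now contains 1, so (4,5) = 2.
Row 5 now contains 5, so (5,2) = 3.
The 3 cells of cage a must have sum 12, leaving (1,3) = 5.
Cage a needs sum 12; hence (1,4) = 4.
Column 5 already has 5, leaving (1,5) = 3.
The 3 cells of cage b must have product 24, so (2,2) = 4.
The 3 cells of cage b must have product 24, leaving (2,3) = 3.
Row 2 already has 3, which forces (2,4) = 2.
Cage d needs sum 12; hence (3,1) = 5.
Column 2 already has 3; hence (3,2) = 2.
Cage e needs product 8, leaving (3,3) = 1.
2 is placed in column 4, so (3,4) = 3.
The 3 cells of cage d must have sum 12, leaving (4,1) = 3.
Row 4 already has 2, so (4,3) = 4.
Row 5 now contains 3, so (5,1) = 4.
Cage e has product 8, leaving (5,3) = 2.

2 1 5 4 3 / 1 4 3 2 5 / 5 2 1 3 4 / 3 5 4 1 2 / 4 3 2 5 1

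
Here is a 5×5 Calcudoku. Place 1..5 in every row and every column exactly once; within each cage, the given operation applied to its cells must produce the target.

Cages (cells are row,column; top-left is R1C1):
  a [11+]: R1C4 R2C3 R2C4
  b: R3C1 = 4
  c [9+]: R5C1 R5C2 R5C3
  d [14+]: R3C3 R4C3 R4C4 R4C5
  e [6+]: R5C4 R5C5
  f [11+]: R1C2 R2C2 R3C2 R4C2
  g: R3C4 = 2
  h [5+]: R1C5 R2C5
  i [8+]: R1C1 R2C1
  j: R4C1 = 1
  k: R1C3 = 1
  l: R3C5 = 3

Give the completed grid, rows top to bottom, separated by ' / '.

3 2 1 5 4 / 5 3 2 4 1 / 4 1 5 2 3 / 1 5 4 3 2 / 2 4 3 1 5

K is a freebie, which forces R1C3 = 1.
Cage b is given, so R3C1 = 4.
Cage g is given, which forces R3C4 = 2.
Cage l is a single given cell, which forces R3C5 = 3.
Cage j is given, so R4C1 = 1.
The two cells of cage h must have sum 5, so R1C5 = 4.
Cage h's pair has sum 5, so R2C5 = 1.
Row 3 already has 3, leaving R3C3 = 5.
Column 5 now contains 4; hence R4C5 = 2.
2 is placed in column 5, which forces R5C5 = 5.
5 is placed in row 3, which forces R3C2 = 1.
The two cells of cage e must have sum 6, leaving R5C4 = 1.
The only place for 2 in row 1 is R1C2.
The only place for 2 in row 2 is R2C3.
Cage a has sum 11, which forces R1C4 = 5.
Cage a needs sum 11, so R2C4 = 4.
Column 4 now contains 4, so R4C4 = 3.
Cage c needs sum 9, so R5C1 = 2.
5 is placed in row 1, so R1C1 = 3.
The two cells of cage i must have sum 8; hence R2C1 = 5.
Cage f has sum 11, leaving R2C2 = 3.
Row 4 already has 3, leaving R4C2 = 5.
Row 4 already has 3, so R4C3 = 4.
3 is placed in column 2; hence R5C2 = 4.
Column 3 now contains 4; hence R5C3 = 3.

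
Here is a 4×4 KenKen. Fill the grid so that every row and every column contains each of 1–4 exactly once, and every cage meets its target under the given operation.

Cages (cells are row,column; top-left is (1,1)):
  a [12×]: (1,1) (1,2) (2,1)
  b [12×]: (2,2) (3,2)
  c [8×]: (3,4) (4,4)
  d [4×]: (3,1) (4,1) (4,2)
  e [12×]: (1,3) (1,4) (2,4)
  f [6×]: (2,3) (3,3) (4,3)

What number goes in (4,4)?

The only place for 3 in row 4 is (4,3).
Row 3 needs a 3, and only (3,2) is open for it.
Column 2 already has 3, which forces (2,2) = 4.
In row 3, 4 can only go at (3,4), so (3,4) = 4.
4 is placed in column 4, which forces (4,4) = 2.
The 3 cells of cage e must have product 12, which forces (1,3) = 4.
Cage d has product 4, leaving (3,1) = 1.
Row 3 already has 1; hence (3,3) = 2.
The 3 cells of cage d must have product 4, leaving (4,1) = 4.
Row 4 now contains 2, which forces (4,2) = 1.
Row 1 now contains 4, leaving (1,1) = 3.
Column 2 already has 1, so (1,2) = 2.
Row 1 already has 3; hence (1,4) = 1.
The 3 cells of cage a must have product 12, so (2,1) = 2.
Column 3 already has 2, leaving (2,3) = 1.
Column 4 already has 1, so (2,4) = 3.
Completed grid: 3 2 4 1 / 2 4 1 3 / 1 3 2 4 / 4 1 3 2.

2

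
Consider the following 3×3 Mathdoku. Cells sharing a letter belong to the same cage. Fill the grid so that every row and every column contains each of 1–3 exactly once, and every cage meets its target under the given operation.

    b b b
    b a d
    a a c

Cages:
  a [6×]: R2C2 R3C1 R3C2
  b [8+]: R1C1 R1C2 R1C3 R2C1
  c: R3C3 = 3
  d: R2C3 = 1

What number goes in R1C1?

Cage b needs sum 8; hence R2C1 = 2.
D is a freebie, leaving R2C3 = 1.
Cage c is a single given cell; hence R3C3 = 3.
3 is placed in column 3, so R1C3 = 2.
Row 2 now contains 1, leaving R2C2 = 3.
3 is placed in row 3, leaving R3C1 = 1.
Cage a has product 6, leaving R3C2 = 2.
Column 1 now contains 1; hence R1C1 = 3.
Column 2 now contains 3, so R1C2 = 1.
Filled in: 3 1 2 / 2 3 1 / 1 2 3.

3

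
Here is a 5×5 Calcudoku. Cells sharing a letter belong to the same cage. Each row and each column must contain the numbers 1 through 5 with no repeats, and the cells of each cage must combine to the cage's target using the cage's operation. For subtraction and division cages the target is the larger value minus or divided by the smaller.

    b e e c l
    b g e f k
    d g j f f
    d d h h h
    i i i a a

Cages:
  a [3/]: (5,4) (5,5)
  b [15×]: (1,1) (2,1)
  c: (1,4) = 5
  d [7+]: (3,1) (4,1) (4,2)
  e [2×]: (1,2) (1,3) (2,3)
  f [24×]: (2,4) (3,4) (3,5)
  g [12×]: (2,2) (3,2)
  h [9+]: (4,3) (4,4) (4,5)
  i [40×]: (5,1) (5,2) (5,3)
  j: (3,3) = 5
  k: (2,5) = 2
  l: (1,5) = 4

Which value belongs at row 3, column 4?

The 3 cells of cage e must have product 2, leaving (1,2) = 1.
Cage e has product 2, which forces (1,3) = 2.
Cage c is a single given cell, so (1,4) = 5.
L is a freebie, leaving (1,5) = 4.
Cage e has product 2, so (2,3) = 1.
K is a freebie, which forces (2,5) = 2.
Cage j is given, so (3,3) = 5.
Column 5 now contains 2; hence (3,5) = 3.
Column 3 already has 5, leaving (5,3) = 4.
3 is placed in column 5, so (5,5) = 1.
Row 1 already has 5; hence (1,1) = 3.
Cage b's pair has product 15, which forces (2,1) = 5.
Cage g needs two cells with product 12; hence (2,2) = 3.
Cage f has product 24, leaving (2,4) = 4.
Row 3 now contains 3; hence (3,2) = 4.
Cage f has product 24, which forces (3,4) = 2.
Column 2 already has 4; hence (4,2) = 2.
4 is placed in column 3, so (4,3) = 3.
Cage h has sum 9, which forces (4,4) = 1.
Column 5 now contains 1, leaving (4,5) = 5.
Column 1 already has 5; hence (5,1) = 2.
2 is placed in column 2; hence (5,2) = 5.
Row 5 now contains 1, which forces (5,4) = 3.
Row 3 now contains 2, which forces (3,1) = 1.
Row 4 now contains 1; hence (4,1) = 4.
Completed grid: 3 1 2 5 4 / 5 3 1 4 2 / 1 4 5 2 3 / 4 2 3 1 5 / 2 5 4 3 1.

2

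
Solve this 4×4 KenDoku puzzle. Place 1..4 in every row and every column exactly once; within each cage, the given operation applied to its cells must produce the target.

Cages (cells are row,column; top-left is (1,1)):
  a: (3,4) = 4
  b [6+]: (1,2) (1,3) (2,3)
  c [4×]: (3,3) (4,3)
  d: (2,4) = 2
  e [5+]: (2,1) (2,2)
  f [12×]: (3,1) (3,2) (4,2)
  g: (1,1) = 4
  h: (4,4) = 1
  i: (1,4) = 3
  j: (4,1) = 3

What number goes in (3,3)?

1

Cage g is a single given cell, leaving (1,1) = 4.
Cage i is a single given cell, which forces (1,4) = 3.
D is a freebie, which forces (2,4) = 2.
Cage a is given; hence (3,4) = 4.
J is a freebie; hence (4,1) = 3.
Cage h is given, so (4,4) = 1.
Column 1 now contains 3; hence (2,1) = 1.
Cage e needs two cells with sum 5, leaving (2,2) = 4.
Cage b needs sum 6, which forces (2,3) = 3.
1 is placed in column 1, leaving (3,1) = 2.
Cage f has product 12, leaving (3,2) = 3.
4 is placed in row 3, which forces (3,3) = 1.
Column 2 already has 4, which forces (4,2) = 2.
Row 4 now contains 1, which forces (4,3) = 4.
Column 2 already has 2, which forces (1,2) = 1.
Column 3 already has 1, leaving (1,3) = 2.
The full grid is 4 1 2 3 / 1 4 3 2 / 2 3 1 4 / 3 2 4 1.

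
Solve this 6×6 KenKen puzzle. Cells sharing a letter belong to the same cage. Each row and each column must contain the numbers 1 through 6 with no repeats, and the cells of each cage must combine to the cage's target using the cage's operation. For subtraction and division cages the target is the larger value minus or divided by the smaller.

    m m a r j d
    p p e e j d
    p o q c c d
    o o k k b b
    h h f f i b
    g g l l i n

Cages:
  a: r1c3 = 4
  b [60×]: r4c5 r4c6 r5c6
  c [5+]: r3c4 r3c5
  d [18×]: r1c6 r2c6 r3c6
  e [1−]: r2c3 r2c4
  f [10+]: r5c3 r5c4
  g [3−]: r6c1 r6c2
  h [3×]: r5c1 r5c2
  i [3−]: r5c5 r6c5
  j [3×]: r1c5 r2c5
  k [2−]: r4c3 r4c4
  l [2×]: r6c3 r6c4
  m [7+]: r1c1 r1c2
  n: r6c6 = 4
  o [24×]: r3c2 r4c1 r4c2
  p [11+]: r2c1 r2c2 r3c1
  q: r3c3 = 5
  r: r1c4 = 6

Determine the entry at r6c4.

2

A is a freebie, leaving r1c3 = 4.
Cage r is a single given cell, so r1c4 = 6.
Q is a freebie, which forces r3c3 = 5.
Column 3 now contains 4, which forces r5c3 = 6.
Column 4 already has 6, which forces r5c4 = 4.
N is a freebie, which forces r6c6 = 4.
The only place for 5 in column 4 is r4c4.
Cage k needs two cells with difference 2, which forces r4c3 = 3.
Cage b has product 60, which forces r5c6 = 5.
Row 5 needs a 2, and only r5c5 is open for it.
2 is placed in column 5, leaving r4c5 = 6.
Cage b has product 60, so r4c6 = 2.
Cage i's pair has difference 3, which forces r6c5 = 5.
The 3 cells of cage o must have product 24, leaving r3c2 = 6.
Column 2 already has 6, leaving r6c2 = 3.
Cage d has product 18, leaving r2c6 = 6.
Cage h needs two cells with product 3, so r5c1 = 3.
3 is placed in column 2; hence r5c2 = 1.
Row 6 already has 3; hence r6c1 = 6.
Cage o has product 24, so r4c1 = 1.
1 is placed in column 2, so r4c2 = 4.
The only place for 4 in row 2 is r2c1.
Cage p has sum 11, leaving r2c2 = 5.
Column 1 now contains 4, so r3c1 = 2.
Row 3 already has 2, leaving r3c4 = 1.
1 is placed in row 3, which forces r3c6 = 3.
Column 4 already has 1, which forces r6c4 = 2.
2 is placed in column 1, leaving r1c1 = 5.
5 is placed in column 2, which forces r1c2 = 2.
Column 6 already has 3, so r1c6 = 1.
Cage e needs two cells with difference 1; hence r2c3 = 2.
Column 4 now contains 2; hence r2c4 = 3.
Row 2 already has 3; hence r2c5 = 1.
Row 3 now contains 3; hence r3c5 = 4.
Row 6 already has 2, which forces r6c3 = 1.
Row 1 already has 1; hence r1c5 = 3.
Completed grid: 5 2 4 6 3 1 / 4 5 2 3 1 6 / 2 6 5 1 4 3 / 1 4 3 5 6 2 / 3 1 6 4 2 5 / 6 3 1 2 5 4.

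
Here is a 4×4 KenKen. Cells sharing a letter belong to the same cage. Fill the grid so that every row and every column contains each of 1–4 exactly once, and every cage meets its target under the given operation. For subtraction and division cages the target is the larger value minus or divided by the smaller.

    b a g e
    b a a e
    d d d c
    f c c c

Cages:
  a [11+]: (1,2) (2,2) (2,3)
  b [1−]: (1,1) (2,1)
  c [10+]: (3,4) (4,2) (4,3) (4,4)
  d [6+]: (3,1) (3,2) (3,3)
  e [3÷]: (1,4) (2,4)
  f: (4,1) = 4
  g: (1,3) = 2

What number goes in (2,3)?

4

Cage a has sum 11, leaving (1,2) = 4.
G is a freebie, leaving (1,3) = 2.
The 3 cells of cage a must have sum 11, so (2,2) = 3.
Cage a needs sum 11, which forces (2,3) = 4.
Row 2 now contains 3, so (2,4) = 1.
F is a freebie, so (4,1) = 4.
Column 4 already has 1, so (1,4) = 3.
Row 2 now contains 1, leaving (2,1) = 2.
Cage c has sum 10; hence (3,4) = 4.
Column 4 now contains 3; hence (4,4) = 2.
3 is placed in row 1, so (1,1) = 1.
1 is placed in column 1, so (3,1) = 3.
Cage d has sum 6, so (3,2) = 2.
Row 3 already has 3; hence (3,3) = 1.
Row 4 already has 2; hence (4,2) = 1.
The 4 cells of cage c must have sum 10, leaving (4,3) = 3.
The full grid is 1 4 2 3 / 2 3 4 1 / 3 2 1 4 / 4 1 3 2.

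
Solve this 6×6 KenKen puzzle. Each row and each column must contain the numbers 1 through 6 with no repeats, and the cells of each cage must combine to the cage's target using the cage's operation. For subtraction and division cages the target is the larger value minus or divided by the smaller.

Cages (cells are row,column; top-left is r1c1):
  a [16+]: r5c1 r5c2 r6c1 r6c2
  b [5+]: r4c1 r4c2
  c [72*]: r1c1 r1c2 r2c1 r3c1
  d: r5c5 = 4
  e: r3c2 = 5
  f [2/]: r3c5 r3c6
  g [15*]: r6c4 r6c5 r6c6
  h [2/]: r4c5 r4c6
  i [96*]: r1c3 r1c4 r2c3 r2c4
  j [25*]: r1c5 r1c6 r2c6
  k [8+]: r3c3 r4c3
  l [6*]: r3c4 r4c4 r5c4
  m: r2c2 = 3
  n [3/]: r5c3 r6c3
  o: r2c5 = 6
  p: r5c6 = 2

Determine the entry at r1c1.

3

Cage j needs product 25, leaving r1c5 = 5.
Cage j needs product 25, so r1c6 = 1.
Cage m is a single given cell, leaving r2c2 = 3.
Cage o is given, which forces r2c5 = 6.
The 3 cells of cage j must have product 25, so r2c6 = 5.
Cage e is a single given cell, leaving r3c2 = 5.
Cage d is given, leaving r5c5 = 4.
Cage p is given, which forces r5c6 = 2.
Column 6 already has 5, so r6c6 = 3.
Cage g has product 15, so r6c4 = 5.
Row 6 already has 3, leaving r6c5 = 1.
The 4 cells of cage a must have sum 16; hence r5c1 = 5.
Cage a has sum 16, leaving r5c2 = 1.
Cage n needs two cells with quotient 3, leaving r5c3 = 6.
Row 5 now contains 1; hence r5c4 = 3.
Row 6 already has 1, leaving r6c3 = 2.
Column 3 now contains 2, so r3c3 = 3.
3 is placed in row 3, so r3c5 = 2.
Column 3 now contains 2, leaving r4c3 = 5.
Column 5 already has 2; hence r4c5 = 3.
Column 3 now contains 3, leaving r1c3 = 4.
Cage i has product 96, which forces r1c4 = 6.
The 4 cells of cage i must have product 96; hence r2c3 = 1.
The 4 cells of cage i must have product 96; hence r2c4 = 4.
Row 3 already has 2, leaving r3c4 = 1.
Cage f's pair has quotient 2, so r3c6 = 4.
Row 4 already has 3; hence r4c1 = 1.
Cage b's pair has sum 5, so r4c2 = 4.
Cage l needs product 6, so r4c4 = 2.
Cage h needs two cells with quotient 2, leaving r4c6 = 6.
4 is placed in column 2; hence r6c2 = 6.
The 4 cells of cage c must have product 72; hence r1c1 = 3.
Row 1 now contains 6, which forces r1c2 = 2.
Row 2 now contains 4, which forces r2c1 = 2.
4 is placed in row 3, so r3c1 = 6.
Row 6 already has 6, which forces r6c1 = 4.
Filled in: 3 2 4 6 5 1 / 2 3 1 4 6 5 / 6 5 3 1 2 4 / 1 4 5 2 3 6 / 5 1 6 3 4 2 / 4 6 2 5 1 3.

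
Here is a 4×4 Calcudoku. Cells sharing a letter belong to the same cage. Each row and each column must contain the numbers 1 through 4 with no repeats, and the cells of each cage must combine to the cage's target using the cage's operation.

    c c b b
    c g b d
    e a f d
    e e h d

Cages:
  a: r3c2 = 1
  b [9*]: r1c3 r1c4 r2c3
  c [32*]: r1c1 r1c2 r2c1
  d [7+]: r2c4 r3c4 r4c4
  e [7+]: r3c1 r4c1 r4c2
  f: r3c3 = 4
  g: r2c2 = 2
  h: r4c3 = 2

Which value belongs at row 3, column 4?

The 3 cells of cage c must have product 32, leaving r1c1 = 2.
The 3 cells of cage c must have product 32, which forces r1c2 = 4.
Cage b needs product 9, which forces r1c3 = 1.
The 3 cells of cage b must have product 9; hence r1c4 = 3.
Cage c needs product 32, leaving r2c1 = 4.
Cage g is given, so r2c2 = 2.
Cage b has product 9, leaving r2c3 = 3.
2 is placed in row 2, which forces r2c4 = 1.
A is a freebie, so r3c2 = 1.
Cage f is a single given cell, so r3c3 = 4.
Row 3 now contains 4, which forces r3c4 = 2.
Column 2 now contains 1; hence r4c2 = 3.
H is a freebie, which forces r4c3 = 2.
Column 4 already has 2; hence r4c4 = 4.
1 is placed in row 3, which forces r3c1 = 3.
Row 4 already has 3, which forces r4c1 = 1.
Completed grid: 2 4 1 3 / 4 2 3 1 / 3 1 4 2 / 1 3 2 4.

2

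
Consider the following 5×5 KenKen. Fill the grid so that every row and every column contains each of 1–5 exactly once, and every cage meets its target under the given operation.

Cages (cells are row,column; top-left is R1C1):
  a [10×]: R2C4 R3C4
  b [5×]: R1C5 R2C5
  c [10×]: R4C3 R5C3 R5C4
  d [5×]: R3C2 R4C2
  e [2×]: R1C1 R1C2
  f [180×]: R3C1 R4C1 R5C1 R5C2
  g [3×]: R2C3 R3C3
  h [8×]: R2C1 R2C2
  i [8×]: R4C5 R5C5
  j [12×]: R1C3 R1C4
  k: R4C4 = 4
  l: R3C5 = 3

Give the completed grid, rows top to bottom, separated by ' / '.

L is a freebie, so R3C5 = 3.
Cage k is a single given cell, so R4C4 = 4.
Row 4 already has 4, so R4C5 = 2.
Cage f has product 180; hence R5C2 = 3.
2 is placed in column 5, so R5C5 = 4.
Cage j needs two cells with product 12; hence R1C3 = 4.
Column 4 already has 4, so R1C4 = 3.
Cage g needs two cells with product 3, which forces R2C3 = 3.
Cage f needs product 180, leaving R3C1 = 4.
3 is placed in row 3; hence R3C3 = 1.
The 4 cells of cage f must have product 180, leaving R4C1 = 3.
Column 3 already has 1, so R4C3 = 5.
4 is placed in row 5, so R5C1 = 5.
Column 3 already has 5, so R5C3 = 2.
Row 5 already has 2, so R5C4 = 1.
4 is placed in column 1, so R2C1 = 2.
Cage h needs two cells with product 8, which forces R2C2 = 4.
Row 2 now contains 2, so R2C4 = 5.
Row 2 now contains 5, which forces R2C5 = 1.
Row 3 already has 1, leaving R3C2 = 5.
Column 4 already has 5, leaving R3C4 = 2.
Row 4 now contains 5, leaving R4C2 = 1.
2 is placed in column 1, leaving R1C1 = 1.
1 is placed in column 2, so R1C2 = 2.
1 is placed in column 5, which forces R1C5 = 5.

1 2 4 3 5 / 2 4 3 5 1 / 4 5 1 2 3 / 3 1 5 4 2 / 5 3 2 1 4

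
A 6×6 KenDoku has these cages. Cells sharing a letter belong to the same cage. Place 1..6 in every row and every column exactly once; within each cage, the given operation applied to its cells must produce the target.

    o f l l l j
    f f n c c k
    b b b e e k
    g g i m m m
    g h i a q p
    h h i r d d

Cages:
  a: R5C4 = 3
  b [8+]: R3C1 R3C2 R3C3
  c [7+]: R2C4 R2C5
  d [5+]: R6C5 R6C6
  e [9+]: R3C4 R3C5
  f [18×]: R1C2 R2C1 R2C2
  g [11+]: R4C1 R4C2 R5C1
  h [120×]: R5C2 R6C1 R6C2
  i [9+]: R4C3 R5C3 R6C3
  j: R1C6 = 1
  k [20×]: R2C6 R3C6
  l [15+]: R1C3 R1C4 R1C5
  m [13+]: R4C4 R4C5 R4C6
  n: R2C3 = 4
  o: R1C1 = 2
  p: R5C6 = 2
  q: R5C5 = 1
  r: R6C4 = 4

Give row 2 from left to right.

O is a freebie, which forces R1C1 = 2.
J is a freebie, so R1C6 = 1.
Cage n is given, which forces R2C3 = 4.
4 is placed in row 2, so R2C6 = 5.
Column 6 already has 5, leaving R3C6 = 4.
Cage a is a single given cell; hence R5C4 = 3.
Cage q is a single given cell, leaving R5C5 = 1.
Cage p is given, which forces R5C6 = 2.
R is a freebie, so R6C4 = 4.
2 is placed in column 6; hence R6C6 = 3.
Cage l has sum 15, so R1C5 = 4.
The two cells of cage c must have sum 7, leaving R2C4 = 1.
The two cells of cage c must have sum 7; hence R2C5 = 6.
Cage e needs two cells with sum 9, so R3C4 = 6.
Cage e's pair has sum 9, leaving R3C5 = 3.
Column 6 already has 3, so R4C6 = 6.
Cage h has product 120, leaving R5C2 = 4.
Row 6 already has 3, so R6C5 = 2.
Cage f has product 18, so R1C2 = 3.
The 3 cells of cage l must have sum 15, so R1C3 = 6.
Column 4 now contains 6, so R1C4 = 5.
Row 2 now contains 6; hence R2C1 = 3.
The 3 cells of cage f must have product 18, leaving R2C2 = 2.
Cage m needs sum 13, which forces R4C4 = 2.
Column 5 now contains 2, so R4C5 = 5.
Column 3 already has 6; hence R5C3 = 5.
Row 6 now contains 2, so R6C3 = 1.
1 is placed in column 3, so R3C3 = 2.
Cage g has sum 11, so R4C1 = 4.
5 is placed in row 4, so R4C2 = 1.
Row 4 now contains 2, so R4C3 = 3.
5 is placed in row 5, so R5C1 = 6.
6 is placed in column 1, so R6C1 = 5.
Row 6 now contains 5; hence R6C2 = 6.
Column 1 now contains 5, which forces R3C1 = 1.
Column 2 now contains 1, which forces R3C2 = 5.
Filled in: 2 3 6 5 4 1 / 3 2 4 1 6 5 / 1 5 2 6 3 4 / 4 1 3 2 5 6 / 6 4 5 3 1 2 / 5 6 1 4 2 3.

3 2 4 1 6 5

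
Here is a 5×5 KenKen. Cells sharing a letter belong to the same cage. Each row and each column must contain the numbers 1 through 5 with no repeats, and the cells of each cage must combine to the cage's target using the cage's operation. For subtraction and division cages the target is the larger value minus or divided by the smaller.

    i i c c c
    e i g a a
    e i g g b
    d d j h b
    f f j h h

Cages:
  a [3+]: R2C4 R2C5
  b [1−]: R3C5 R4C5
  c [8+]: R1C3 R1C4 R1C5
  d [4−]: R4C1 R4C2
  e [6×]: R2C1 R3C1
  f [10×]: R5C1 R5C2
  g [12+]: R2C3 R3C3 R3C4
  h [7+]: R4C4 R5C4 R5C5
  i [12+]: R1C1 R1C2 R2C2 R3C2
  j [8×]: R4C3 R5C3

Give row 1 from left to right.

In column 1, 4 can only go at R1C1, so R1C1 = 4.
The only place for 3 in row 1 is R1C2.
The only place for 5 in row 2 is R2C3.
In row 2, 3 can only go at R2C1, so R2C1 = 3.
Column 1 now contains 3; hence R3C1 = 2.
2 is placed in column 1, leaving R5C1 = 5.
Row 5 now contains 5, so R5C2 = 2.
Row 5 already has 2, so R5C3 = 4.
4 is placed in column 3, so R3C3 = 3.
The 3 cells of cage g must have sum 12; hence R3C4 = 4.
5 is placed in column 1, so R4C1 = 1.
The two cells of cage d must have difference 4; hence R4C2 = 5.
4 is placed in column 3, so R4C3 = 2.
The 3 cells of cage h must have sum 7, leaving R4C4 = 3.
Row 4 already has 3, so R4C5 = 4.
The 3 cells of cage h must have sum 7, which forces R5C4 = 1.
Cage h has sum 7, leaving R5C5 = 3.
Column 3 now contains 2, leaving R1C3 = 1.
Cage i needs sum 12, which forces R2C2 = 4.
1 is placed in column 4, which forces R2C4 = 2.
Cage a's pair has sum 3; hence R2C5 = 1.
Row 3 already has 4, which forces R3C2 = 1.
The two cells of cage b must have difference 1, which forces R3C5 = 5.
Column 4 now contains 2, so R1C4 = 5.
Column 5 now contains 5, leaving R1C5 = 2.
The full grid is 4 3 1 5 2 / 3 4 5 2 1 / 2 1 3 4 5 / 1 5 2 3 4 / 5 2 4 1 3.

4 3 1 5 2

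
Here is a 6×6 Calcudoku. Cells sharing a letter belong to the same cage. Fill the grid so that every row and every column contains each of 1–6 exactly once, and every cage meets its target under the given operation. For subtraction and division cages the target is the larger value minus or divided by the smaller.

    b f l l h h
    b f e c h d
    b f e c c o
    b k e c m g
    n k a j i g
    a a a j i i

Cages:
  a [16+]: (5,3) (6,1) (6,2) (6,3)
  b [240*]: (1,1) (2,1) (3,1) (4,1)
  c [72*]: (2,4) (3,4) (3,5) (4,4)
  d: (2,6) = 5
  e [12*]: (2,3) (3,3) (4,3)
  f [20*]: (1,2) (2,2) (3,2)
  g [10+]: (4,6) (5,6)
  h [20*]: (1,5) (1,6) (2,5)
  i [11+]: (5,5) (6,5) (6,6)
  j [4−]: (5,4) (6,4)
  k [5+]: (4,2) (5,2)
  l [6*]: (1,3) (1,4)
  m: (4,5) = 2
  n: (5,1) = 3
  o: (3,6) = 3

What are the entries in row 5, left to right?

Cage d is a single given cell; hence (2,6) = 5.
Cage o is given, so (3,6) = 3.
Cage m is a single given cell; hence (4,5) = 2.
Cage n is a single given cell, leaving (5,1) = 3.
Cage h needs product 20; hence (1,5) = 5.
The 3 cells of cage f must have product 20; hence (3,2) = 5.
The 4 cells of cage b must have product 240; hence (4,1) = 5.
Column 1 needs a 1, and only (6,1) is open for it.
In row 5, 5 can only go at (5,3), so (5,3) = 5.
In row 6, 3 can only go at (6,5), so (6,5) = 3.
In row 6, 5 can only go at (6,4), so (6,4) = 5.
Cage j's pair has difference 4; hence (5,4) = 1.
Cage c needs product 72; hence (3,5) = 1.
The 3 cells of cage h must have product 20, which forces (1,6) = 1.
Column 5 now contains 1; hence (2,5) = 4.
Column 5 already has 4, which forces (5,5) = 6.
6 is placed in row 5; hence (5,6) = 4.
4 is placed in column 6; hence (6,6) = 2.
1 is placed in row 1, so (1,2) = 4.
4 is placed in row 2; hence (2,2) = 1.
The two cells of cage k must have sum 5, which forces (4,2) = 3.
4 is placed in column 6, leaving (4,6) = 6.
Row 5 now contains 4, so (5,2) = 2.
Column 2 now contains 4; hence (6,2) = 6.
Row 6 now contains 6, leaving (6,3) = 4.
Cage c needs product 72, leaving (2,4) = 3.
The 4 cells of cage b must have product 240; hence (3,1) = 4.
Cage c needs product 72, leaving (3,4) = 6.
Row 4 already has 6, leaving (4,3) = 1.
Row 4 already has 6, leaving (4,4) = 4.
Cage l needs two cells with product 6; hence (1,3) = 3.
3 is placed in column 4; hence (1,4) = 2.
The 3 cells of cage e must have product 12, leaving (2,3) = 6.
Row 3 already has 6, leaving (3,3) = 2.
Row 1 already has 2, which forces (1,1) = 6.
6 is placed in row 2, which forces (2,1) = 2.
Completed grid: 6 4 3 2 5 1 / 2 1 6 3 4 5 / 4 5 2 6 1 3 / 5 3 1 4 2 6 / 3 2 5 1 6 4 / 1 6 4 5 3 2.

3 2 5 1 6 4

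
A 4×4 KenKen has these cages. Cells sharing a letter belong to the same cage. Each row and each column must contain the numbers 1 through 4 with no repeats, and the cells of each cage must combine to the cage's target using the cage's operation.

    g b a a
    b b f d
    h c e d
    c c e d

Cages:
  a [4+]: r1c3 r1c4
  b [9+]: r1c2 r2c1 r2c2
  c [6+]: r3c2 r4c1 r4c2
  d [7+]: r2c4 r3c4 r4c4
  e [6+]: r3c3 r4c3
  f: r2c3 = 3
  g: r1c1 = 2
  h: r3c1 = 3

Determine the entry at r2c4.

2

Cage g is given, which forces r1c1 = 2.
F is a freebie, so r2c3 = 3.
Cage h is given, which forces r3c1 = 3.
Column 1 now contains 3, which forces r4c1 = 1.
Column 3 now contains 3; hence r1c3 = 1.
Cage a's pair has sum 4; hence r1c4 = 3.
3 is placed in row 2, leaving r2c1 = 4.
3 is placed in row 1, which forces r1c2 = 4.
Cage b needs sum 9; hence r2c2 = 1.
Row 2 already has 1, so r2c4 = 2.
Column 2 already has 1, leaving r3c2 = 2.
Row 3 now contains 2, leaving r3c3 = 4.
Row 3 now contains 4, so r3c4 = 1.
Column 2 already has 4, which forces r4c2 = 3.
Column 3 now contains 4, which forces r4c3 = 2.
Column 4 already has 2; hence r4c4 = 4.
Completed grid: 2 4 1 3 / 4 1 3 2 / 3 2 4 1 / 1 3 2 4.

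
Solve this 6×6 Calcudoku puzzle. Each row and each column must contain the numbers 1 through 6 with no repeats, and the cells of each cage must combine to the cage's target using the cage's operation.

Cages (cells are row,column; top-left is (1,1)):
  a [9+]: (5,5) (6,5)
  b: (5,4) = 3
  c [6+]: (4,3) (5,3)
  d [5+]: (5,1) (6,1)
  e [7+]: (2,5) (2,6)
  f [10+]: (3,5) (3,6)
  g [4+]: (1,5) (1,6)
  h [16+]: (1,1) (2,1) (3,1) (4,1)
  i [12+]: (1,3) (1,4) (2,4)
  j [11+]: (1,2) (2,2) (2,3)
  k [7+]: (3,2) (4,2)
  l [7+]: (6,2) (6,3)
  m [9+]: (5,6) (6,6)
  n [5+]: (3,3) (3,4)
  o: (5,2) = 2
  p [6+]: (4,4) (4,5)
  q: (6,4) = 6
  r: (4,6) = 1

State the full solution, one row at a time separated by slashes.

2 4 6 5 1 3 / 6 3 4 1 5 2 / 5 1 3 2 4 6 / 3 6 5 4 2 1 / 4 2 1 3 6 5 / 1 5 2 6 3 4

R is a freebie, which forces (4,6) = 1.
O is a freebie, leaving (5,2) = 2.
Cage b is a single given cell, so (5,4) = 3.
Cage q is given, which forces (6,4) = 6.
Cage g's pair has sum 4, which forces (1,5) = 1.
Column 6 now contains 1, so (1,6) = 3.
Row 3 needs a 5, and only (3,1) is open for it.
In row 3, 2 can only go at (3,4), so (3,4) = 2.
Cage i needs sum 12; hence (1,3) = 6.
Cage i needs sum 12, leaving (1,4) = 5.
The 3 cells of cage i must have sum 12, which forces (2,4) = 1.
The two cells of cage n must have sum 5, so (3,3) = 3.
Column 4 now contains 2; hence (4,4) = 4.
Cage p needs two cells with sum 6; hence (4,5) = 2.
Cage h needs sum 16, so (1,1) = 2.
Row 1 already has 5; hence (1,2) = 4.
Column 2 already has 4, leaving (3,2) = 1.
2 is placed in row 4, leaving (4,3) = 5.
Cage c needs two cells with sum 6, which forces (5,3) = 1.
Cage k's pair has sum 7, which forces (4,2) = 6.
Row 5 now contains 1; hence (5,1) = 4.
Row 5 already has 4, so (5,6) = 5.
Cage d's pair has sum 5, so (6,1) = 1.
Column 6 already has 5, which forces (6,6) = 4.
Cage h has sum 16, so (2,1) = 6.
The two cells of cage e must have sum 7; hence (2,5) = 5.
4 is placed in column 6; hence (2,6) = 2.
Cage f's pair has sum 10, so (3,5) = 4.
4 is placed in column 6, so (3,6) = 6.
Row 4 now contains 6, so (4,1) = 3.
Row 5 now contains 5, which forces (5,5) = 6.
The two cells of cage l must have sum 7, which forces (6,2) = 5.
4 is placed in row 6, which forces (6,3) = 2.
Cage a needs two cells with sum 9, so (6,5) = 3.
Row 2 already has 5, so (2,2) = 3.
2 is placed in row 2, leaving (2,3) = 4.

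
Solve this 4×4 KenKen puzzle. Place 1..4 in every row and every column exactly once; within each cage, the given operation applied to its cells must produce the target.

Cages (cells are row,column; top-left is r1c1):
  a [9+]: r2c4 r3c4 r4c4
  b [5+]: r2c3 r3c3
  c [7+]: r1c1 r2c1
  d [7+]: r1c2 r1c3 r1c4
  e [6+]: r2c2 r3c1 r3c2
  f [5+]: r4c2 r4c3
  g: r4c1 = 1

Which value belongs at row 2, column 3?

1

G is a freebie; hence r4c1 = 1.
In row 1, 3 can only go at r1c1, so r1c1 = 3.
Column 1 already has 3, so r2c1 = 4.
Column 1 already has 3, so r3c1 = 2.
The only place for 1 in row 3 is r3c2.
1 is placed in column 2, so r2c2 = 3.
Row 2 now contains 3, so r2c4 = 2.
Column 2 already has 3; hence r4c2 = 2.
Row 4 already has 2, which forces r4c3 = 3.
Row 4 already has 3, leaving r4c4 = 4.
Column 2 already has 2, leaving r1c2 = 4.
Cage d needs sum 7, so r1c3 = 2.
Column 4 now contains 4, which forces r1c4 = 1.
Row 2 already has 2; hence r2c3 = 1.
Column 3 already has 3; hence r3c3 = 4.
Column 4 now contains 4, so r3c4 = 3.
The full grid is 3 4 2 1 / 4 3 1 2 / 2 1 4 3 / 1 2 3 4.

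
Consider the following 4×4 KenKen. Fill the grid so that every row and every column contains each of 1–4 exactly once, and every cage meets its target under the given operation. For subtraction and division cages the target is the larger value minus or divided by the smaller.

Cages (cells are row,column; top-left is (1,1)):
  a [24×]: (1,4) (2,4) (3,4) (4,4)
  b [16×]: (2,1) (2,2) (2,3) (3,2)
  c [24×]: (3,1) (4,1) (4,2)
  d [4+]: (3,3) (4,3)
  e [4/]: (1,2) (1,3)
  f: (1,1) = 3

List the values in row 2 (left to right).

1 4 2 3

Cage f is a single given cell; hence (1,1) = 3.
The 4 cells of cage b must have product 16, leaving (3,2) = 2.
Row 3 now contains 2; hence (3,1) = 4.
Cage c needs product 24, leaving (4,1) = 2.
Cage c needs product 24, which forces (4,2) = 3.
3 is placed in row 4, leaving (4,3) = 1.
Row 4 now contains 1; hence (4,4) = 4.
Cage e needs two cells with quotient 4, so (1,2) = 1.
1 is placed in column 3, leaving (1,3) = 4.
Row 1 now contains 1, which forces (1,4) = 2.
Column 1 now contains 2, so (2,1) = 1.
Cage b needs product 16, so (2,2) = 4.
Cage b needs product 16, which forces (2,3) = 2.
1 is placed in row 2, leaving (2,4) = 3.
1 is placed in column 3, leaving (3,3) = 3.
Column 4 now contains 3, which forces (3,4) = 1.
The full grid is 3 1 4 2 / 1 4 2 3 / 4 2 3 1 / 2 3 1 4.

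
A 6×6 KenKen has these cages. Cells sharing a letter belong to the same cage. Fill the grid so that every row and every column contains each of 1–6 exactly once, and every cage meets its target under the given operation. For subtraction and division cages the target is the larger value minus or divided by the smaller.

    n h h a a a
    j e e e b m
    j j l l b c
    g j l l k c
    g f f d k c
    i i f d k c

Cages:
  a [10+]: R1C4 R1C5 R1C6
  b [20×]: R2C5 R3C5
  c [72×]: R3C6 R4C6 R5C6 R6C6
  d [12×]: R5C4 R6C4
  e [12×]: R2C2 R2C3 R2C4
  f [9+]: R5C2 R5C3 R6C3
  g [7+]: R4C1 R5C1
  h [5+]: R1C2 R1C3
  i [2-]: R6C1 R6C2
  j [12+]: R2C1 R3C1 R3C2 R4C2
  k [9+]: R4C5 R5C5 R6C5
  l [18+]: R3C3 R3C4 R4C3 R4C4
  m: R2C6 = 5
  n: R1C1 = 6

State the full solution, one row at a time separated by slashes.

Cage n is a single given cell; hence R1C1 = 6.
Cage m is given, which forces R2C6 = 5.
Row 2 already has 5; hence R2C5 = 4.
The two cells of cage b must have product 20, which forces R3C5 = 5.
Cage a needs sum 10, which forces R1C4 = 5.
Row 2 needs a 3, and only R2C1 is open for it.
Column 5 needs a 3, and only R1C5 is open for it.
Cage a needs sum 10, leaving R1C6 = 2.
The only place for 5 in row 6 is R6C3.
Row 5 needs a 5, and only R5C1 is open for it.
Column 1 already has 5, which forces R4C1 = 2.
Row 4 needs a 5, and only R4C2 is open for it.
The 4 cells of cage j must have sum 12, which forces R3C1 = 1.
Cage j needs sum 12; hence R3C2 = 3.
3 is placed in column 2, so R5C2 = 1.
1 is placed in row 5, so R5C3 = 3.
Column 1 now contains 1, so R6C1 = 4.
1 is placed in column 2, so R1C2 = 4.
The two cells of cage h must have sum 5, which forces R1C3 = 1.
The 3 cells of cage e must have product 12, which forces R2C4 = 1.
In row 3, 4 can only go at R3C6, so R3C6 = 4.
Column 6 already has 4, which forces R5C6 = 6.
Row 5 now contains 6, leaving R5C5 = 2.
Row 5 already has 2, so R5C4 = 4.
The two cells of cage d must have product 12, so R6C4 = 3.
Row 6 now contains 3, leaving R6C6 = 1.
The 4 cells of cage l must have sum 18, which forces R3C3 = 6.
Cage l needs sum 18, which forces R3C4 = 2.
The 4 cells of cage l must have sum 18, which forces R4C3 = 4.
4 is placed in column 4, which forces R4C4 = 6.
Cage k has sum 9, so R4C5 = 1.
Column 6 now contains 1, which forces R4C6 = 3.
Row 6 now contains 1, so R6C5 = 6.
Cage e has product 12; hence R2C2 = 6.
Column 3 already has 6; hence R2C3 = 2.
6 is placed in row 6, which forces R6C2 = 2.

6 4 1 5 3 2 / 3 6 2 1 4 5 / 1 3 6 2 5 4 / 2 5 4 6 1 3 / 5 1 3 4 2 6 / 4 2 5 3 6 1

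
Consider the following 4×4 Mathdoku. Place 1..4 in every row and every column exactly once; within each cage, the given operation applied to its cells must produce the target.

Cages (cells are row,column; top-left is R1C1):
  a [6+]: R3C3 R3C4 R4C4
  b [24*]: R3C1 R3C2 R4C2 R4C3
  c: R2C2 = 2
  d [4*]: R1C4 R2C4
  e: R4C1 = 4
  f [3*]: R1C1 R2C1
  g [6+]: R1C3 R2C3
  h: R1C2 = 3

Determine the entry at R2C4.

Cage h is given, so R1C2 = 3.
C is a freebie, leaving R2C2 = 2.
Row 2 already has 2, so R2C3 = 4.
4 is placed in row 2, so R2C4 = 1.
E is a freebie; hence R4C1 = 4.
Row 4 now contains 4, so R4C2 = 1.
Row 1 now contains 3, so R1C1 = 1.
Column 3 already has 4; hence R1C3 = 2.
1 is placed in column 4, which forces R1C4 = 4.
Row 2 now contains 1, which forces R2C1 = 3.
Column 1 already has 3, leaving R3C1 = 2.
Column 2 already has 1, so R3C2 = 4.
The 3 cells of cage a must have sum 6; hence R3C3 = 1.
Row 3 now contains 2, leaving R3C4 = 3.
Column 3 already has 2; hence R4C3 = 3.
Column 4 now contains 3, leaving R4C4 = 2.
Filled in: 1 3 2 4 / 3 2 4 1 / 2 4 1 3 / 4 1 3 2.

1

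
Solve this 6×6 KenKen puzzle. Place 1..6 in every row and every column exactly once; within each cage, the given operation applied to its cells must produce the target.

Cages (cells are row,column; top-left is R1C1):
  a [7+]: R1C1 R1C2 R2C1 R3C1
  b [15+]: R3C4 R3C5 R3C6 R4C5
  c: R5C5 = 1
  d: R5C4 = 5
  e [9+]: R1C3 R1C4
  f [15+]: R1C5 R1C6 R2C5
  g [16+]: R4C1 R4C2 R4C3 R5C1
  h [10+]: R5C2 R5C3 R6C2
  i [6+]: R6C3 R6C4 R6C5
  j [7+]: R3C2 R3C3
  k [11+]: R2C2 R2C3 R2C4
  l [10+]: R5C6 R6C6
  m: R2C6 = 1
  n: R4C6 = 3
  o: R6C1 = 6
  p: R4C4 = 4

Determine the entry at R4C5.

2

The 4 cells of cage a must have sum 7, so R1C2 = 1.
M is a freebie; hence R2C6 = 1.
Cage p is a single given cell; hence R4C4 = 4.
Cage n is given, which forces R4C6 = 3.
D is a freebie, which forces R5C4 = 5.
C is a freebie; hence R5C5 = 1.
O is a freebie, so R6C1 = 6.
6 is placed in row 6, which forces R6C6 = 4.
The 4 cells of cage a must have sum 7, which forces R3C1 = 1.
Column 6 now contains 4; hence R5C6 = 6.
Column 6 now contains 6, leaving R1C6 = 5.
Column 6 already has 5, which forces R3C6 = 2.
In row 1, 2 can only go at R1C1, so R1C1 = 2.
2 is placed in column 1; hence R2C1 = 3.
2 is placed in column 1; hence R4C1 = 5.
3 is placed in column 1, so R5C1 = 4.
Cage k has sum 11; hence R2C4 = 2.
Cage g needs sum 16, leaving R4C2 = 6.
The 4 cells of cage g must have sum 16, so R4C3 = 1.
6 is placed in row 4, leaving R4C5 = 2.
Cage h has sum 10, so R6C2 = 5.
Column 5 already has 2; hence R6C5 = 3.
Column 2 already has 5, leaving R2C2 = 4.
Cage k needs sum 11, which forces R2C3 = 5.
4 is placed in row 2, so R2C5 = 6.
Column 2 now contains 4, which forces R3C2 = 3.
Row 3 already has 3, which forces R3C3 = 4.
The 4 cells of cage b must have sum 15, leaving R3C4 = 6.
Cage b needs sum 15, leaving R3C5 = 5.
Column 2 already has 3; hence R5C2 = 2.
Row 5 now contains 2, which forces R5C3 = 3.
Row 6 already has 3; hence R6C3 = 2.
Row 6 already has 3, which forces R6C4 = 1.
3 is placed in column 3, so R1C3 = 6.
Column 4 now contains 6, leaving R1C4 = 3.
Column 5 now contains 6, which forces R1C5 = 4.
Completed grid: 2 1 6 3 4 5 / 3 4 5 2 6 1 / 1 3 4 6 5 2 / 5 6 1 4 2 3 / 4 2 3 5 1 6 / 6 5 2 1 3 4.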